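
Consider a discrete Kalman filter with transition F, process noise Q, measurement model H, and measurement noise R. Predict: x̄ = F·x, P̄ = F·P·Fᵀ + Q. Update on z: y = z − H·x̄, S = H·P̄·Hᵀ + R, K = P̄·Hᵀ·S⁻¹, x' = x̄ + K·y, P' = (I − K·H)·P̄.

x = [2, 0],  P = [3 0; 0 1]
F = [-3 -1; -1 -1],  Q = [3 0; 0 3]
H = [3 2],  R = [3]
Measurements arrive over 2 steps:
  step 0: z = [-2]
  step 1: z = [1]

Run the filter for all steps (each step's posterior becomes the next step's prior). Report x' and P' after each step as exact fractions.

step 0: x̄ = F·x = [-6, -2]
step 0: P̄ = F·P·Fᵀ + Q = [31 10; 10 7]
step 0: y = z − H·x̄ = [20]
step 0: S = H·P̄·Hᵀ + R = [430]
step 0: K = P̄·Hᵀ·S⁻¹ = [113/430; 22/215]
step 0: x' = x̄ + K·y = [-32/43, 2/43]
step 0: P' = (I − K·H)·P̄ = [561/430 -336/215; -336/215 537/215]
step 1: x̄ = F·x = [94/43, 30/43]
step 1: P̄ = F·P·Fᵀ + Q = [3381/430 69/430; 69/430 1581/430]
step 1: y = z − H·x̄ = [-299/43]
step 1: S = H·P̄·Hᵀ + R = [38871/430]
step 1: K = P̄·Hᵀ·S⁻¹ = [3427/12957; 1123/12957]
step 1: x' = x̄ + K·y = [4495/12957, 1231/12957]
step 1: P' = (I − K·H)·P̄ = [6647/4319 -8257/4319; -8257/4319 12947/4319]

step 0: x' = [-32/43, 2/43], P' = [561/430 -336/215; -336/215 537/215]
step 1: x' = [4495/12957, 1231/12957], P' = [6647/4319 -8257/4319; -8257/4319 12947/4319]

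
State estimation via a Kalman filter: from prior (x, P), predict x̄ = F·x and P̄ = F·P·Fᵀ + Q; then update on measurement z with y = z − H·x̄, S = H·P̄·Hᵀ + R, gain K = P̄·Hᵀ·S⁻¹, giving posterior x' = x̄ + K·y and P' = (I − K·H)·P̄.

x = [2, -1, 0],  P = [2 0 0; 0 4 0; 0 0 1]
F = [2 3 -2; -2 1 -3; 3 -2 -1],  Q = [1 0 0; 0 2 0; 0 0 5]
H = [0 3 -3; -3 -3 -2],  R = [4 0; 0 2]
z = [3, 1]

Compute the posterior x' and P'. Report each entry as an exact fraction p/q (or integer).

x̄ = F·x = [1, -5, 8]
P̄ = F·P·Fᵀ + Q = [49 10 -10; 10 23 -17; -10 -17 40]
y = z − H·x̄ = [42, 5]
S = H·P̄·Hᵀ + R = [877 -198; -198 666]
K = P̄·Hᵀ·S⁻¹ = [493/30271 -125809/544878; 3725/30271 -33245/544878; -6316/30271 -32981/544878]
x' = x̄ + K·y = [288541/544878, -74515/544878, -580777/544878]
P' = (I − K·H)·P̄ = [6414569/544878 -3793685/544878 -3805517/544878; -3793685/544878 2325269/544878 2235869/544878; -3805517/544878 2235869/544878 2387453/544878]

x' = [288541/544878, -74515/544878, -580777/544878]
P' = [6414569/544878 -3793685/544878 -3805517/544878; -3793685/544878 2325269/544878 2235869/544878; -3805517/544878 2235869/544878 2387453/544878]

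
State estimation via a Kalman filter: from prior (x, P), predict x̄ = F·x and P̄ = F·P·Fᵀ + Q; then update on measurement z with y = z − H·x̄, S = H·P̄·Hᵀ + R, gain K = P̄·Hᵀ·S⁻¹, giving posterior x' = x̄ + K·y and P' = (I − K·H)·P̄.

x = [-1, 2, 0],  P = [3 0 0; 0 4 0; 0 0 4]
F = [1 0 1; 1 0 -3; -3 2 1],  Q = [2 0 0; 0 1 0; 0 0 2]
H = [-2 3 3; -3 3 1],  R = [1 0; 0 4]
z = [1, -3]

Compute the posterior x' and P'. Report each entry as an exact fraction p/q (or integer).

x' = [47462/102679, -123103/102679, 190854/102679]
P' = [254963/102679 283926/102679 -115337/102679; 283926/102679 418132/102679 -235806/102679; -115337/102679 -235806/102679 176295/102679]

x̄ = F·x = [-1, -1, 7]
P̄ = F·P·Fᵀ + Q = [9 -9 -5; -9 40 -21; -5 -21 49]
y = z − H·x̄ = [-19, -10]
S = H·P̄·Hᵀ + R = [628 499; 499 560]
K = P̄·Hᵀ·S⁻¹ = [-4159/102679 -7112/102679; -20874/102679 41703/102679; 52141/102679 -46278/102679]
x' = x̄ + K·y = [47462/102679, -123103/102679, 190854/102679]
P' = (I − K·H)·P̄ = [254963/102679 283926/102679 -115337/102679; 283926/102679 418132/102679 -235806/102679; -115337/102679 -235806/102679 176295/102679]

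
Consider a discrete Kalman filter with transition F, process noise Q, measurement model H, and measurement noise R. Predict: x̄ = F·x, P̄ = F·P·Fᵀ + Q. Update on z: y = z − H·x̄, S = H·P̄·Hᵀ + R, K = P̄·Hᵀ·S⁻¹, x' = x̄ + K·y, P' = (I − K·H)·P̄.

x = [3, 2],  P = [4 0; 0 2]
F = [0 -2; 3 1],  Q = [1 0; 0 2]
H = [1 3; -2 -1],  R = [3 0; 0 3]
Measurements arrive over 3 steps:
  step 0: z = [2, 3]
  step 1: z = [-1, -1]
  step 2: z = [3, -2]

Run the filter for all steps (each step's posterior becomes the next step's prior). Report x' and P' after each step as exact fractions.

step 0: x' = [-23825/9824, 3883/2456], P' = [10401/9824 -1299/2456; -1299/2456 345/614]
step 1: x' = [1459745/9879511, -3952035/9879511], P' = [7583646/9879511 -3467031/9879511; -3467031/9879511 4436664/9879511]
step 2: x' = [514858251/696282874, 2680106630/3829555807], P' = [529717593/696282874 -121898604/348141437; -121898604/348141437 1716972918/3829555807]

step 0: x̄ = F·x = [-4, 11]
step 0: P̄ = F·P·Fᵀ + Q = [9 -4; -4 40]
step 0: y = z − H·x̄ = [-27, 6]
step 0: S = H·P̄·Hᵀ + R = [348 -110; -110 63]
step 0: K = P̄·Hᵀ·S⁻¹ = [-1729/9824 -2601/4912; 947/2456 203/1228]
step 0: x' = x̄ + K·y = [-23825/9824, 3883/2456]
step 0: P' = (I − K·H)·P̄ = [10401/9824 -1299/2456; -1299/2456 345/614]
step 1: x̄ = F·x = [-3883/1228, -55943/9824]
step 1: P̄ = F·P·Fᵀ + Q = [997/307 2517/1228; 2517/1228 87601/9824]
step 1: y = z − H·x̄ = [189069/9824, -127895/9824]
step 1: S = H·P̄·Hᵀ + R = [970601/9824 -467563/9824; -467563/9824 325233/9824]
step 1: K = P̄·Hᵀ·S⁻¹ = [-939149/9879511 -3900087/9879511; 3280987/9879511 832466/9879511]
step 1: x' = x̄ + K·y = [1459745/9879511, -3952035/9879511]
step 1: P' = (I − K·H)·P̄ = [7583646/9879511 -3467031/9879511; -3467031/9879511 4436664/9879511]
step 2: x̄ = F·x = [7904070/9879511, 427200/9879511]
step 2: P̄ = F·P·Fᵀ + Q = [27626167/9879511 11928858/9879511; 11928858/9879511 71646314/9879511]
step 2: y = z − H·x̄ = [20452863/9879511, -3523682/9879511]
step 2: S = H·P̄·Hᵀ + R = [773654674/9879511 -353693282/9879511; -353693282/9879511 259504947/9879511]
step 2: K = P̄·Hᵀ·S⁻¹ = [-67224677/696282874 -135939663/348141437; 1270011370/3829555807 321598790/3829555807]
step 2: x' = x̄ + K·y = [514858251/696282874, 2680106630/3829555807]
step 2: P' = (I − K·H)·P̄ = [529717593/696282874 -121898604/348141437; -121898604/348141437 1716972918/3829555807]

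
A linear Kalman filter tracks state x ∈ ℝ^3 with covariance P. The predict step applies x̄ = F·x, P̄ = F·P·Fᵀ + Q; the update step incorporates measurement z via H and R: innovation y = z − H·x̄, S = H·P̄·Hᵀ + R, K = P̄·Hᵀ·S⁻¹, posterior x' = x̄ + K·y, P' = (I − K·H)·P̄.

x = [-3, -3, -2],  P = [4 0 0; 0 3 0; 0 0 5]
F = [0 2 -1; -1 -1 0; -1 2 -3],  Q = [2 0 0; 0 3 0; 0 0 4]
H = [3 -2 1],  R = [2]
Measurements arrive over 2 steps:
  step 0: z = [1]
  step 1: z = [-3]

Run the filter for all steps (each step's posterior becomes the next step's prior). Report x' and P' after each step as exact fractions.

step 0: x̄ = F·x = [-4, 6, 3]
step 0: P̄ = F·P·Fᵀ + Q = [19 -6 27; -6 10 -2; 27 -2 65]
step 0: y = z − H·x̄ = [22]
step 0: S = H·P̄·Hᵀ + R = [520]
step 0: K = P̄·Hᵀ·S⁻¹ = [12/65; -1/13; 15/52]
step 0: x' = x̄ + K·y = [4/65, 56/13, 243/26]
step 0: P' = (I − K·H)·P̄ = [83/65 18/13 -9/13; 18/13 90/13 124/13; -9/13 124/13 565/26]
step 1: x̄ = F·x = [-19/26, -284/65, -2533/130]
step 1: P̄ = F·P·Fᵀ + Q = [345/26 -101/13 341/26; -101/13 908/65 818/65; 341/26 818/65 13571/130]
step 1: y = z − H·x̄ = [646/65]
step 1: S = H·P̄·Hᵀ + R = [26213/65]
step 1: K = P̄·Hᵀ·S⁻¹ = [4450/26213; -2513/26213; 7707/26213]
step 1: x' = x̄ + K·y = [50141/52426, -139506/26213, -868309/52426]
step 1: P' = (I − K·H)·P̄ = [86345/52426 -31611/26213 -367679/52426; -31611/26213 269019/26213 627845/26213; -367679/52426 627845/26213 3645245/52426]

step 0: x' = [4/65, 56/13, 243/26], P' = [83/65 18/13 -9/13; 18/13 90/13 124/13; -9/13 124/13 565/26]
step 1: x' = [50141/52426, -139506/26213, -868309/52426], P' = [86345/52426 -31611/26213 -367679/52426; -31611/26213 269019/26213 627845/26213; -367679/52426 627845/26213 3645245/52426]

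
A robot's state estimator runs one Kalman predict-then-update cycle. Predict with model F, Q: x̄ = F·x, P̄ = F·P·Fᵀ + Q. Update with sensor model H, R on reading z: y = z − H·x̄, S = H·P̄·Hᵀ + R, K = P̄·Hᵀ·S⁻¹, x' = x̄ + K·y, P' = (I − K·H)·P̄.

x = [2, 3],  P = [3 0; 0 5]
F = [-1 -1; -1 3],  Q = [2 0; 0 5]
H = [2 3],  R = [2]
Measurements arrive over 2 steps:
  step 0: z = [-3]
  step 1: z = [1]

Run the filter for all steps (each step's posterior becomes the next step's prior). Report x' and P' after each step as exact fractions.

step 0: x' = [-1651/375, 49/25], P' = [3494/375 -156/25; -156/25 22/5]
step 1: x' = [441072/352625, -167823/352625], P' = [751138/352625 -492692/352625; -492692/352625 401278/352625]

step 0: x̄ = F·x = [-5, 7]
step 0: P̄ = F·P·Fᵀ + Q = [10 -12; -12 53]
step 0: y = z − H·x̄ = [-14]
step 0: S = H·P̄·Hᵀ + R = [375]
step 0: K = P̄·Hᵀ·S⁻¹ = [-16/375; 9/25]
step 0: x' = x̄ + K·y = [-1651/375, 49/25]
step 0: P' = (I − K·H)·P̄ = [3494/375 -156/25; -156/25 22/5]
step 1: x̄ = F·x = [916/375, 3856/375]
step 1: P̄ = F·P·Fᵀ + Q = [1214/375 3224/375; 3224/375 34259/375]
step 1: y = z − H·x̄ = [-521/15]
step 1: S = H·P̄·Hᵀ + R = [2821/3]
step 1: K = P̄·Hᵀ·S⁻¹ = [484/14105; 4369/14105]
step 1: x' = x̄ + K·y = [441072/352625, -167823/352625]
step 1: P' = (I − K·H)·P̄ = [751138/352625 -492692/352625; -492692/352625 401278/352625]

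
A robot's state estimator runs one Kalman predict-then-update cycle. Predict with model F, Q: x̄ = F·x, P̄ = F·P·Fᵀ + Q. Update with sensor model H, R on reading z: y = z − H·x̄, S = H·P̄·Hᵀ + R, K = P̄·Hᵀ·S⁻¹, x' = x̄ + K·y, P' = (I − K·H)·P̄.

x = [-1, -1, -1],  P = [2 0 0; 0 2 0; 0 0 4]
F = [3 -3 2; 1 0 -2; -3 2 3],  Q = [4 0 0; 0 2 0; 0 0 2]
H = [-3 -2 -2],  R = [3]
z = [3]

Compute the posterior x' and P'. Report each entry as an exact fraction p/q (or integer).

x' = [-142/411, 161/411, -572/411]
P' = [4520/411 2690/411 -9266/411; 2690/411 5720/411 -9830/411; -9266/411 -9830/411 23804/411]

x̄ = F·x = [-2, 1, -2]
P̄ = F·P·Fᵀ + Q = [56 -10 -6; -10 20 -30; -6 -30 64]
y = z − H·x̄ = [-5]
S = H·P̄·Hᵀ + R = [411]
K = P̄·Hᵀ·S⁻¹ = [-136/411; 50/411; -50/411]
x' = x̄ + K·y = [-142/411, 161/411, -572/411]
P' = (I − K·H)·P̄ = [4520/411 2690/411 -9266/411; 2690/411 5720/411 -9830/411; -9266/411 -9830/411 23804/411]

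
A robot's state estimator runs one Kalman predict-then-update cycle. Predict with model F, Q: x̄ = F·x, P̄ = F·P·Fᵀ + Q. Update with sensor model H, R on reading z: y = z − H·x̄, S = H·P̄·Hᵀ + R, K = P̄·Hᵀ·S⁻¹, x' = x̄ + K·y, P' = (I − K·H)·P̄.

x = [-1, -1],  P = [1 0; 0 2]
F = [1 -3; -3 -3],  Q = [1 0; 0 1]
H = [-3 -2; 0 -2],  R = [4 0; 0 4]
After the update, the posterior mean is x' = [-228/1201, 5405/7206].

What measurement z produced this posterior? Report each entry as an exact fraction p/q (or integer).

x̄ = F·x = [2, 6]
P̄ = F·P·Fᵀ + Q = [20 15; 15 28]
S = H·P̄·Hᵀ + R = [476 202; 202 116]
K = P̄·Hᵀ·S⁻¹ = [-365/1201 325/1201; -101/3603 -3127/7206]
x' − x̄ = [-2630/1201, -37831/7206] = K·y
y = (KᵀK)⁻¹·Kᵀ·(x' − x̄) = [17, 11]
z = y + H·x̄ = [17, 11] + [-18, -12] = [-1, -1]

z = [-1, -1]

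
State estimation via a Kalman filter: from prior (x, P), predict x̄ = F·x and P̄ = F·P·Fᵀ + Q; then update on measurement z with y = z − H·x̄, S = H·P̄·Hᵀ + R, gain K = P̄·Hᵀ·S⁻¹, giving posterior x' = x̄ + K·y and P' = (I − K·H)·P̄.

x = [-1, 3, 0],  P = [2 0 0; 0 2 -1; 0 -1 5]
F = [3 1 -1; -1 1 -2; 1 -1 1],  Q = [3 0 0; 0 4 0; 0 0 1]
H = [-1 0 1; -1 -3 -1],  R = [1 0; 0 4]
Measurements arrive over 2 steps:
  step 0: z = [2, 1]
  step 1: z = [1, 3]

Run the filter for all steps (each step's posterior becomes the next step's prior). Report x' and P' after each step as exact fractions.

step 0: x̄ = F·x = [0, 4, -4]
step 0: P̄ = F·P·Fᵀ + Q = [30 9 -3; 9 32 -17; -3 -17 12]
step 0: y = z − H·x̄ = [6, 9]
step 0: S = H·P̄·Hᵀ + R = [49 96; 96 280]
step 0: K = P̄·Hᵀ·S⁻¹ = [-507/563 261/2252; 146/563 -227/563; 21/563 309/2252]
step 0: x' = x̄ + K·y = [-9819/2252, 1085/563, -5723/2252]
step 0: P' = (I − K·H)·P̄ = [7365/1126 -2373/563 6351/1126; -2373/563 1836/563 -2227/563; 6351/1126 -2227/563 6393/1126]
step 1: x̄ = F·x = [-9697/1126, 25605/2252, -9941/1126]
step 1: P̄ = F·P·Fᵀ + Q = [11027/563 -16761/563 12658/563; -16761/563 93825/1126 -32865/563; 12658/563 -32865/563 24829/563]
step 1: y = z − H·x̄ = [685/563, 44295/2252]
step 1: S = H·P̄·Hᵀ + R = [11103/563 34510/563; 34510/563 375761/1126]
step 1: K = P̄·Hᵀ·S⁻¹ = [-2172163/3179741 849136/3179741; 421422/3179741 -1619403/3179741; 631817/3179741 918156/3179741]
step 1: x' = x̄ + K·y = [-26649329/6359482, 4813725/3179741, -18489087/6359482]
step 1: P' = (I − K·H)·P̄ = [28455564/3179741 -19378503/3179741 26283401/3179741; -19378503/3179741 14937732/3179741 -18957081/3179741; 26283401/3179741 -18957081/3179741 26915218/3179741]

step 0: x' = [-9819/2252, 1085/563, -5723/2252], P' = [7365/1126 -2373/563 6351/1126; -2373/563 1836/563 -2227/563; 6351/1126 -2227/563 6393/1126]
step 1: x' = [-26649329/6359482, 4813725/3179741, -18489087/6359482], P' = [28455564/3179741 -19378503/3179741 26283401/3179741; -19378503/3179741 14937732/3179741 -18957081/3179741; 26283401/3179741 -18957081/3179741 26915218/3179741]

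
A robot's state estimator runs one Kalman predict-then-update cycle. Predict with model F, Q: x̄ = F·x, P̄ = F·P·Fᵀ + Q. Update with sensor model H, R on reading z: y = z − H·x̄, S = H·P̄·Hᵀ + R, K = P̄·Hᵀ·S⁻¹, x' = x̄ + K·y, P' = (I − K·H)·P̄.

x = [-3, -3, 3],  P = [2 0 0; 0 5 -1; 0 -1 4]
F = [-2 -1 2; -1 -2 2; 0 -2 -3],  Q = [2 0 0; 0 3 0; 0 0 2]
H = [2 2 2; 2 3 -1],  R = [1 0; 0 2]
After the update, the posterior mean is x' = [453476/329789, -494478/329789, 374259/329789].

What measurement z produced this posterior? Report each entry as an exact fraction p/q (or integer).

x̄ = F·x = [15, 15, -3]
P̄ = F·P·Fᵀ + Q = [35 36 -13; 36 49 -6; -13 -6 46]
S = H·P̄·Hᵀ + R = [657 652; 652 1149]
K = P̄·Hᵀ·S⁻¹ = [8752/329789 49855/329789; 34842/329789 44809/329789; 120726/329789 -94338/329789]
x' − x̄ = [-4493359/329789, -5441313/329789, 1363626/329789] = K·y
y = (KᵀK)⁻¹·Kᵀ·(x' − x̄) = [-52, -81]
z = y + H·x̄ = [-52, -81] + [54, 78] = [2, -3]

z = [2, -3]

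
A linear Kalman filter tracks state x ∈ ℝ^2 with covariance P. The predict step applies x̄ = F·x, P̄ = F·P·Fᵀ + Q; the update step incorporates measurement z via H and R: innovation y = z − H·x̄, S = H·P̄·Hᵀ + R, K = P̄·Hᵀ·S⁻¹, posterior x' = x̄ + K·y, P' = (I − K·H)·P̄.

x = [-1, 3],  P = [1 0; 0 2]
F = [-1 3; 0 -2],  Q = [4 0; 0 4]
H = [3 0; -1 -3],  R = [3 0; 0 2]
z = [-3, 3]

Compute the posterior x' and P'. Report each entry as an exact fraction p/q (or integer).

x' = [-3157/3763, -2658/3763]
P' = [1234/3763 -420/3763; -420/3763 948/3763]

x̄ = F·x = [10, -6]
P̄ = F·P·Fᵀ + Q = [23 -12; -12 12]
y = z − H·x̄ = [-33, -5]
S = H·P̄·Hᵀ + R = [210 39; 39 61]
K = P̄·Hᵀ·S⁻¹ = [1234/3763 13/3763; -420/3763 -1212/3763]
x' = x̄ + K·y = [-3157/3763, -2658/3763]
P' = (I − K·H)·P̄ = [1234/3763 -420/3763; -420/3763 948/3763]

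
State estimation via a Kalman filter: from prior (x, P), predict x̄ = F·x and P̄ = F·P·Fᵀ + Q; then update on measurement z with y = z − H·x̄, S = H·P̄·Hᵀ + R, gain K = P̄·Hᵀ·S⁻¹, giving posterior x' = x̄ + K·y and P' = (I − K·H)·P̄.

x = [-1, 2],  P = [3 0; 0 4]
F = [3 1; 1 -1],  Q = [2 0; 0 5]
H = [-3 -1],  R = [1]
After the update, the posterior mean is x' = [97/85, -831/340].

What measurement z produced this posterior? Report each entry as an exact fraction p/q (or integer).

z = [-1]

x̄ = F·x = [-1, -3]
P̄ = F·P·Fᵀ + Q = [33 5; 5 12]
S = H·P̄·Hᵀ + R = [340]
K = P̄·Hᵀ·S⁻¹ = [-26/85; -27/340]
x' − x̄ = [182/85, 189/340] = K·y
y = (KᵀK)⁻¹·Kᵀ·(x' − x̄) = [-7]
z = y + H·x̄ = [-7] + [6] = [-1]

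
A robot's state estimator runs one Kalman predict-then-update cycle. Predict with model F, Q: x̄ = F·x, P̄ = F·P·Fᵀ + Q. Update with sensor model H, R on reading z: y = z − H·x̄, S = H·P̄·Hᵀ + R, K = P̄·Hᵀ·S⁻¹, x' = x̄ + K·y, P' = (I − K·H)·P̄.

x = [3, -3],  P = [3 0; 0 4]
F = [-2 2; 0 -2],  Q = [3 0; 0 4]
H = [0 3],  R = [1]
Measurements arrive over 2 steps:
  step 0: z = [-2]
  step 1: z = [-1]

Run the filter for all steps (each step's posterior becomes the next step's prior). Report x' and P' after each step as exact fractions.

step 0: x' = [-1212/181, -114/181], P' = [3307/181 -16/181; -16/181 20/181]
step 1: x' = [92052/7417, -2184/7417], P' = [571799/7417 -144/7417; -144/7417 804/7417]

step 0: x̄ = F·x = [-12, 6]
step 0: P̄ = F·P·Fᵀ + Q = [31 -16; -16 20]
step 0: y = z − H·x̄ = [-20]
step 0: S = H·P̄·Hᵀ + R = [181]
step 0: K = P̄·Hᵀ·S⁻¹ = [-48/181; 60/181]
step 0: x' = x̄ + K·y = [-1212/181, -114/181]
step 0: P' = (I − K·H)·P̄ = [3307/181 -16/181; -16/181 20/181]
step 1: x̄ = F·x = [2196/181, 228/181]
step 1: P̄ = F·P·Fᵀ + Q = [13979/181 -144/181; -144/181 804/181]
step 1: y = z − H·x̄ = [-865/181]
step 1: S = H·P̄·Hᵀ + R = [7417/181]
step 1: K = P̄·Hᵀ·S⁻¹ = [-432/7417; 2412/7417]
step 1: x' = x̄ + K·y = [92052/7417, -2184/7417]
step 1: P' = (I − K·H)·P̄ = [571799/7417 -144/7417; -144/7417 804/7417]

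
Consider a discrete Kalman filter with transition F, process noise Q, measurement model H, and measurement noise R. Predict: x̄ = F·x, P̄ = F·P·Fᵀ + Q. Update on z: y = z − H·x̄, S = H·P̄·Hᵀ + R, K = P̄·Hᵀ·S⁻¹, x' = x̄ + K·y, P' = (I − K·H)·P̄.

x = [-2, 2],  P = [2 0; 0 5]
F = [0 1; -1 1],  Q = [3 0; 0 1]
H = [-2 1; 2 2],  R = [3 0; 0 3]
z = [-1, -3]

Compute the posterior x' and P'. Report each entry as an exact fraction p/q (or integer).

x' = [-29/85, -72/85]
P' = [219/595 -9/85; -9/85 48/85]

x̄ = F·x = [2, 4]
P̄ = F·P·Fᵀ + Q = [8 5; 5 8]
y = z − H·x̄ = [-1, -15]
S = H·P̄·Hᵀ + R = [23 -26; -26 107]
K = P̄·Hᵀ·S⁻¹ = [-167/595 104/595; 22/85 26/85]
x' = x̄ + K·y = [-29/85, -72/85]
P' = (I − K·H)·P̄ = [219/595 -9/85; -9/85 48/85]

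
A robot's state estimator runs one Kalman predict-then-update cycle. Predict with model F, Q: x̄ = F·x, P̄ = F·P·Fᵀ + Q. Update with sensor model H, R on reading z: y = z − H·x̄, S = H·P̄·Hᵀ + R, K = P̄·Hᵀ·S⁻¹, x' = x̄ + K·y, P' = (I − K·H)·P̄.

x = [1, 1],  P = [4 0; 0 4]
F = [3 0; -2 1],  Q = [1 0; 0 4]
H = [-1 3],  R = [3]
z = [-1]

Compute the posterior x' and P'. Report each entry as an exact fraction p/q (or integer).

x' = [131/80, 1/5]
P' = [2919/400 54/25; 54/25 24/25]

x̄ = F·x = [3, -1]
P̄ = F·P·Fᵀ + Q = [37 -24; -24 24]
y = z − H·x̄ = [5]
S = H·P̄·Hᵀ + R = [400]
K = P̄·Hᵀ·S⁻¹ = [-109/400; 6/25]
x' = x̄ + K·y = [131/80, 1/5]
P' = (I − K·H)·P̄ = [2919/400 54/25; 54/25 24/25]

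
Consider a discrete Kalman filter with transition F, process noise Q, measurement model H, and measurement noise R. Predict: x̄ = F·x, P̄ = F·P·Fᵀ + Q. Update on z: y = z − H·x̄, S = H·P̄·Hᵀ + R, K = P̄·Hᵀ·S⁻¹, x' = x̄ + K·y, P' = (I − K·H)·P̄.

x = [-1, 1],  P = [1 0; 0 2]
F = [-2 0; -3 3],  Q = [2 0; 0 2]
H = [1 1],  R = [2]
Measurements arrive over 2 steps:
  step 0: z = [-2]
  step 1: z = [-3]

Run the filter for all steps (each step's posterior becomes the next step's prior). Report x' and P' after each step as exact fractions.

step 0: x̄ = F·x = [2, 6]
step 0: P̄ = F·P·Fᵀ + Q = [6 6; 6 29]
step 0: y = z − H·x̄ = [-10]
step 0: S = H·P̄·Hᵀ + R = [49]
step 0: K = P̄·Hᵀ·S⁻¹ = [12/49; 5/7]
step 0: x' = x̄ + K·y = [-22/49, -8/7]
step 0: P' = (I − K·H)·P̄ = [150/49 -18/7; -18/7 4]
step 1: x̄ = F·x = [44/49, -102/49]
step 1: P̄ = F·P·Fᵀ + Q = [698/49 1656/49; 1656/49 5480/49]
step 1: y = z − H·x̄ = [-89/49]
step 1: S = H·P̄·Hᵀ + R = [9588/49]
step 1: K = P̄·Hᵀ·S⁻¹ = [1177/4794; 1784/2397]
step 1: x' = x̄ + K·y = [2167/4794, -8230/2397]
step 1: P' = (I − K·H)·P̄ = [5873/2397 -4696/2397; -4696/2397 8264/2397]

step 0: x' = [-22/49, -8/7], P' = [150/49 -18/7; -18/7 4]
step 1: x' = [2167/4794, -8230/2397], P' = [5873/2397 -4696/2397; -4696/2397 8264/2397]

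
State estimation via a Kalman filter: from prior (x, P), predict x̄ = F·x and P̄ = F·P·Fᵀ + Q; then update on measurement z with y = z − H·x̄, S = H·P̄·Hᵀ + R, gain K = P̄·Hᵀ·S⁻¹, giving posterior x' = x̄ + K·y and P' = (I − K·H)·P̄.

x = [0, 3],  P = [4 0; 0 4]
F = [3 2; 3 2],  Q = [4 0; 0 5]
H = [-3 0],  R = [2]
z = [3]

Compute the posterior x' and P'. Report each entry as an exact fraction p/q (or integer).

x̄ = F·x = [6, 6]
P̄ = F·P·Fᵀ + Q = [56 52; 52 57]
y = z − H·x̄ = [21]
S = H·P̄·Hᵀ + R = [506]
K = P̄·Hᵀ·S⁻¹ = [-84/253; -78/253]
x' = x̄ + K·y = [-246/253, -120/253]
P' = (I − K·H)·P̄ = [56/253 52/253; 52/253 2253/253]

x' = [-246/253, -120/253]
P' = [56/253 52/253; 52/253 2253/253]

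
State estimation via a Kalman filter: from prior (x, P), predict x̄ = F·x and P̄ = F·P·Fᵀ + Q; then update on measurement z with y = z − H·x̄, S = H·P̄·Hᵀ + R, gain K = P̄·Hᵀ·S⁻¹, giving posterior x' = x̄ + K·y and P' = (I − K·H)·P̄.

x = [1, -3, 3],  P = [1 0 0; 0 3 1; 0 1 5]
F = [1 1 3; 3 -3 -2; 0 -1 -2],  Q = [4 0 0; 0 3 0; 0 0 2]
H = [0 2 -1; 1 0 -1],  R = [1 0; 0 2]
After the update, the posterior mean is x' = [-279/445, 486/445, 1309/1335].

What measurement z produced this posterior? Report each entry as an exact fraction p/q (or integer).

z = [1, -2]

x̄ = F·x = [7, 6, -3]
P̄ = F·P·Fᵀ + Q = [59 -47 -38; -47 71 37; -38 37 29]
S = H·P̄·Hᵀ + R = [166 -101; -101 166]
K = P̄·Hᵀ·S⁻¹ = [167/5785 3482/5785; 2982/5785 -1113/5785; 703/17355 -6577/17355]
x' − x̄ = [-3394/445, -2184/445, 5314/1335] = K·y
y = (KᵀK)⁻¹·Kᵀ·(x' − x̄) = [-14, -12]
z = y + H·x̄ = [-14, -12] + [15, 10] = [1, -2]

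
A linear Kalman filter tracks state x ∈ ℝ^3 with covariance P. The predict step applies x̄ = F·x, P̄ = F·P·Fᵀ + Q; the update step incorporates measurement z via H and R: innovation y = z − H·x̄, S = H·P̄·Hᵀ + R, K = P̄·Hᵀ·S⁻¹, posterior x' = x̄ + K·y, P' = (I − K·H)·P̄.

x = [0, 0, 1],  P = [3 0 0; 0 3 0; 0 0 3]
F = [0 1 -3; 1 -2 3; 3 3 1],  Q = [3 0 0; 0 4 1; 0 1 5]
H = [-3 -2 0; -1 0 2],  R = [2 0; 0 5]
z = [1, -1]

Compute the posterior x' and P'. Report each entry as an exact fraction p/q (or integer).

x' = [-43677/24041, 53097/24041, -32699/24041]
P' = [450318/24041 -666996/24041 220374/24041; -666996/24041 999507/24041 -326393/24041; 220374/24041 -326393/24041 137302/24041]

x̄ = F·x = [-3, 3, 1]
P̄ = F·P·Fᵀ + Q = [33 -33 0; -33 46 1; 0 1 62]
y = z − H·x̄ = [-2, -6]
S = H·P̄·Hᵀ + R = [87 29; 29 286]
K = P̄·Hᵀ·S⁻¹ = [-8481/24041 -66/829; 987/24041 98/829; -4168/24041 374/829]
x' = x̄ + K·y = [-43677/24041, 53097/24041, -32699/24041]
P' = (I − K·H)·P̄ = [450318/24041 -666996/24041 220374/24041; -666996/24041 999507/24041 -326393/24041; 220374/24041 -326393/24041 137302/24041]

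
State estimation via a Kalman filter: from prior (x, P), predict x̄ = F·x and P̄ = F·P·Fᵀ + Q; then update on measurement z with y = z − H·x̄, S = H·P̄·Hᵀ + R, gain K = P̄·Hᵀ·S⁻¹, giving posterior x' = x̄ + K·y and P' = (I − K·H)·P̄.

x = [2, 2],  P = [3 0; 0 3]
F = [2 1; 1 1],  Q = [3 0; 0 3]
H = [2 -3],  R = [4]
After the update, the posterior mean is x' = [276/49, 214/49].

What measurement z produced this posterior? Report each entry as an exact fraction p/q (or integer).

x̄ = F·x = [6, 4]
P̄ = F·P·Fᵀ + Q = [18 9; 9 9]
S = H·P̄·Hᵀ + R = [49]
K = P̄·Hᵀ·S⁻¹ = [9/49; -9/49]
x' − x̄ = [-18/49, 18/49] = K·y
y = (KᵀK)⁻¹·Kᵀ·(x' − x̄) = [-2]
z = y + H·x̄ = [-2] + [0] = [-2]

z = [-2]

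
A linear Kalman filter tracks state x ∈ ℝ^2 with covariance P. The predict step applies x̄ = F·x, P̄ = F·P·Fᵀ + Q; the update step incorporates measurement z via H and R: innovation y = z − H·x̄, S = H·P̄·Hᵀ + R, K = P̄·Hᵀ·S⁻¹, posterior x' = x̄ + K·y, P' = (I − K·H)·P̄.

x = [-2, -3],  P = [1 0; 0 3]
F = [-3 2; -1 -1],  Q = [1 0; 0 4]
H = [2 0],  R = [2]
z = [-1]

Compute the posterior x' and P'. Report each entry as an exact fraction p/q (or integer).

x̄ = F·x = [0, 5]
P̄ = F·P·Fᵀ + Q = [22 -3; -3 8]
y = z − H·x̄ = [-1]
S = H·P̄·Hᵀ + R = [90]
K = P̄·Hᵀ·S⁻¹ = [22/45; -1/15]
x' = x̄ + K·y = [-22/45, 76/15]
P' = (I − K·H)·P̄ = [22/45 -1/15; -1/15 38/5]

x' = [-22/45, 76/15]
P' = [22/45 -1/15; -1/15 38/5]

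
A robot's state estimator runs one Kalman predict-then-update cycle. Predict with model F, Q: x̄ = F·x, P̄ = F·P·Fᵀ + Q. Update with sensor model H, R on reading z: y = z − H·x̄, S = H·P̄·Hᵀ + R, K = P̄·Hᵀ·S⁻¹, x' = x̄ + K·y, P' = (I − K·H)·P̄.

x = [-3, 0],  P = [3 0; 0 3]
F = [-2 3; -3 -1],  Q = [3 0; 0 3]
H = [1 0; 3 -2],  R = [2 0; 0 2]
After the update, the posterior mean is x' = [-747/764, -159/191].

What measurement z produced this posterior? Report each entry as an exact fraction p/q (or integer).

x̄ = F·x = [6, 9]
P̄ = F·P·Fᵀ + Q = [42 9; 9 33]
S = H·P̄·Hᵀ + R = [44 108; 108 404]
K = P̄·Hᵀ·S⁻¹ = [663/764 27/764; 981/764 -84/191]
x' − x̄ = [-5331/764, -1878/191] = K·y
y = (KᵀK)⁻¹·Kᵀ·(x' − x̄) = [-8, -1]
z = y + H·x̄ = [-8, -1] + [6, 0] = [-2, -1]

z = [-2, -1]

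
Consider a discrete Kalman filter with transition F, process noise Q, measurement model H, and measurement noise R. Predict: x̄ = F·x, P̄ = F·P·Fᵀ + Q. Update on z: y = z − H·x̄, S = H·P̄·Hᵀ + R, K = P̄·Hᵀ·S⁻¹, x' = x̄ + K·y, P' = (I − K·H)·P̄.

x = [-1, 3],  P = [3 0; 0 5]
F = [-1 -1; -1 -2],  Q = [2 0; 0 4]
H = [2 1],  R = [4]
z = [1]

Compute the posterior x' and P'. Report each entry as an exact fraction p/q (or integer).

x' = [28/41, -85/123]
P' = [47/41 -50/41; -50/41 512/123]

x̄ = F·x = [-2, -5]
P̄ = F·P·Fᵀ + Q = [10 13; 13 27]
y = z − H·x̄ = [10]
S = H·P̄·Hᵀ + R = [123]
K = P̄·Hᵀ·S⁻¹ = [11/41; 53/123]
x' = x̄ + K·y = [28/41, -85/123]
P' = (I − K·H)·P̄ = [47/41 -50/41; -50/41 512/123]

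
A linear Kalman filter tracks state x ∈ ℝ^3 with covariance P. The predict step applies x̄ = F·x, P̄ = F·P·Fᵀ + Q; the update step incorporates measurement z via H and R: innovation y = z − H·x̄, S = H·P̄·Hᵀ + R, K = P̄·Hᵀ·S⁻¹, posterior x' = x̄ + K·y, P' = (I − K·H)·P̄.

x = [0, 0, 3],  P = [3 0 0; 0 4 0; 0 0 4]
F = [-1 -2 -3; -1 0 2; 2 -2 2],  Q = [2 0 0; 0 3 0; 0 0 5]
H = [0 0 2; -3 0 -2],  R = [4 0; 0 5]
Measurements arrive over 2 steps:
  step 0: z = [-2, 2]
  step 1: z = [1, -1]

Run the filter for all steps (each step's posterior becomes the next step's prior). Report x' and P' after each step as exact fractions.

step 0: x̄ = F·x = [-9, 6, 6]
step 0: P̄ = F·P·Fᵀ + Q = [57 -21 -14; -21 22 10; -14 10 49]
step 0: y = z − H·x̄ = [-14, -13]
step 0: S = H·P̄·Hᵀ + R = [200 -112; -112 546]
step 0: K = P̄·Hᵀ·S⁻¹ = [-559/1726 -3967/12082; 281/1726 1355/12082; 1687/3452 -2/863]
step 0: x' = x̄ + K·y = [-2385/12082, 27339/12082, -1401/1726]
step 0: P' = (I − K·H)·P̄ = [11829/12082 -4881/12082 -559/863; -4881/12082 168199/12082 281/863; -559/863 281/863 1687/1726]
step 1: x̄ = F·x = [-11436/6041, -17229/12082, -39531/6041]
step 1: P̄ = F·P·Fᵀ + Q = [397899/6041 -92349/12082 329261/6041; -92349/12082 126615/12082 -8786/6041; 329261/6041 -8786/6041 386363/6041]
step 1: y = z − H·x̄ = [85103/6041, -119411/6041]
step 1: S = H·P̄·Hᵀ + R = [1569616/6041 -3521018/6041; -3521018/6041 9107880/6041]
step 1: K = P̄·Hᵀ·S⁻¹ = [-43366751/157118558 -24358747/78559279; 64487899/314237116 7578988/78559279; 69451399/157118558 -1760509/78559279]
step 1: x' = x̄ + K·y = [54619473/157118558, -138874377/314237116, 19850517/157118558]
step 1: P' = (I − K·H)·P̄ = [69509079/78559279 -34127613/78559279 -43366751/78559279; -34127613/78559279 1348664451/157118558 64487899/157118558; -43366751/78559279 64487899/157118558 69451399/78559279]

step 0: x' = [-2385/12082, 27339/12082, -1401/1726], P' = [11829/12082 -4881/12082 -559/863; -4881/12082 168199/12082 281/863; -559/863 281/863 1687/1726]
step 1: x' = [54619473/157118558, -138874377/314237116, 19850517/157118558], P' = [69509079/78559279 -34127613/78559279 -43366751/78559279; -34127613/78559279 1348664451/157118558 64487899/157118558; -43366751/78559279 64487899/157118558 69451399/78559279]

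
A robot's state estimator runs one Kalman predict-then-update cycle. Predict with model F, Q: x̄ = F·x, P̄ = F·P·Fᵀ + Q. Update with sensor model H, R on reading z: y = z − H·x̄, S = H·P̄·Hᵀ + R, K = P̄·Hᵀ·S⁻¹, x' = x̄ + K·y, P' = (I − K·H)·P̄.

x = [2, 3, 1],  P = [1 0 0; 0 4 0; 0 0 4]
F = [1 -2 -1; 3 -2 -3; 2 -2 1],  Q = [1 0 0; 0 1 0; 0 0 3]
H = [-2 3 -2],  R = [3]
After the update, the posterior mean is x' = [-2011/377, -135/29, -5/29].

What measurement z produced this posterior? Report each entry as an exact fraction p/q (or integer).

x̄ = F·x = [-5, -3, -1]
P̄ = F·P·Fᵀ + Q = [22 31 14; 31 62 10; 14 10 27]
S = H·P̄·Hᵀ + R = [377]
K = P̄·Hᵀ·S⁻¹ = [21/377; 8/29; -4/29]
x' − x̄ = [-126/377, -48/29, 24/29] = K·y
y = (KᵀK)⁻¹·Kᵀ·(x' − x̄) = [-6]
z = y + H·x̄ = [-6] + [3] = [-3]

z = [-3]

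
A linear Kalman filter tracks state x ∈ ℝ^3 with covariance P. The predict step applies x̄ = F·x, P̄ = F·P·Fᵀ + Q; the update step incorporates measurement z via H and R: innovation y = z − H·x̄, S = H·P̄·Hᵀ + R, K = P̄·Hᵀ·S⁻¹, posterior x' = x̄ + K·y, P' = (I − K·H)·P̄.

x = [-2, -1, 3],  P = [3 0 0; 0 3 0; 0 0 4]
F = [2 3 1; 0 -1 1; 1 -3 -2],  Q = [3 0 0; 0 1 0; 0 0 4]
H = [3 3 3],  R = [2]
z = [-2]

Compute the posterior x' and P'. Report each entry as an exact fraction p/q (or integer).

x' = [-227/86, 383/86, -431/172]
P' = [1816/43 -269/43 -1544/43; -269/43 326/43 -56/43; -1544/43 -56/43 3211/86]

x̄ = F·x = [-4, 4, -5]
P̄ = F·P·Fᵀ + Q = [46 -5 -29; -5 8 1; -29 1 50]
y = z − H·x̄ = [13]
S = H·P̄·Hᵀ + R = [344]
K = P̄·Hᵀ·S⁻¹ = [9/86; 3/86; 33/172]
x' = x̄ + K·y = [-227/86, 383/86, -431/172]
P' = (I − K·H)·P̄ = [1816/43 -269/43 -1544/43; -269/43 326/43 -56/43; -1544/43 -56/43 3211/86]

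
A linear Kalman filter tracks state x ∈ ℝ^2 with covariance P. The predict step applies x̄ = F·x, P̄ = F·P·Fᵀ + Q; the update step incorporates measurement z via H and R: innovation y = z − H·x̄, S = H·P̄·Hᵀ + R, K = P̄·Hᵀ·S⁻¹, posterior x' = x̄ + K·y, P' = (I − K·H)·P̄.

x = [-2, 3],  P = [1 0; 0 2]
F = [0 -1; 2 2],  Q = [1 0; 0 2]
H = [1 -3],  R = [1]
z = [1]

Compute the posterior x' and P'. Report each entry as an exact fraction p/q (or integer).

x' = [-156/77, -76/77]
P' = [237/154 37/77; 37/77 20/77]

x̄ = F·x = [-3, 2]
P̄ = F·P·Fᵀ + Q = [3 -4; -4 14]
y = z − H·x̄ = [10]
S = H·P̄·Hᵀ + R = [154]
K = P̄·Hᵀ·S⁻¹ = [15/154; -23/77]
x' = x̄ + K·y = [-156/77, -76/77]
P' = (I − K·H)·P̄ = [237/154 37/77; 37/77 20/77]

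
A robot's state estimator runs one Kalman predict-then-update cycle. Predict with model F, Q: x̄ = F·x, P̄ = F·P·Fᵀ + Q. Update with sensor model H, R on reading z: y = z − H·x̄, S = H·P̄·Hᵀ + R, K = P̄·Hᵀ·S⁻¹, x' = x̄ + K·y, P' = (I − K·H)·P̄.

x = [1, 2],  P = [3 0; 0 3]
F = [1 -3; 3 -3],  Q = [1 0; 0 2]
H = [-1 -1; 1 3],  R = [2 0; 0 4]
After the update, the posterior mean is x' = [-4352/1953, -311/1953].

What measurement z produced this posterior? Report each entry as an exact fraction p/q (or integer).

z = [2, -3]

x̄ = F·x = [-5, -3]
P̄ = F·P·Fᵀ + Q = [31 36; 36 56]
S = H·P̄·Hᵀ + R = [161 -343; -343 755]
K = P̄·Hᵀ·S⁻¹ = [-1454/1953 -43/279; 256/1953 92/279]
x' − x̄ = [5413/1953, 5548/1953] = K·y
y = (KᵀK)⁻¹·Kᵀ·(x' − x̄) = [-6, 11]
z = y + H·x̄ = [-6, 11] + [8, -14] = [2, -3]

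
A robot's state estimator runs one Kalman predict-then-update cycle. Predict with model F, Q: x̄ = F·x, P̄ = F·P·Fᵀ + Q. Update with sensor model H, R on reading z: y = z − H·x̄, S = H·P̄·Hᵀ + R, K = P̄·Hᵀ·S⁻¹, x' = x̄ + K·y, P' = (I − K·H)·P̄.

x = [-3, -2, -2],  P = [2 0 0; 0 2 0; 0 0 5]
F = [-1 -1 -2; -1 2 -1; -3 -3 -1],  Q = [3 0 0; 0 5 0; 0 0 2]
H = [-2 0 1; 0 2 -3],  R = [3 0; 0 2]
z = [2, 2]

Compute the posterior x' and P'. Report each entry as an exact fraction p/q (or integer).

x' = [7347/30785, 128114/30785, 67192/30785]
P' = [74451/30785 142822/30785 98076/30785; 142822/30785 399979/30785 265112/30785; 98076/30785 265112/30785 182526/30785]

x̄ = F·x = [9, 1, 17]
P̄ = F·P·Fᵀ + Q = [27 8 22; 8 20 -1; 22 -1 43]
y = z − H·x̄ = [3, 51]
S = H·P̄·Hᵀ + R = [66 -31; -31 481]
K = P̄·Hᵀ·S⁻¹ = [-16942/30785 -4292/30785; -6844/30785 2311/30785; -4542/30785 -8677/30785]
x' = x̄ + K·y = [7347/30785, 128114/30785, 67192/30785]
P' = (I − K·H)·P̄ = [74451/30785 142822/30785 98076/30785; 142822/30785 399979/30785 265112/30785; 98076/30785 265112/30785 182526/30785]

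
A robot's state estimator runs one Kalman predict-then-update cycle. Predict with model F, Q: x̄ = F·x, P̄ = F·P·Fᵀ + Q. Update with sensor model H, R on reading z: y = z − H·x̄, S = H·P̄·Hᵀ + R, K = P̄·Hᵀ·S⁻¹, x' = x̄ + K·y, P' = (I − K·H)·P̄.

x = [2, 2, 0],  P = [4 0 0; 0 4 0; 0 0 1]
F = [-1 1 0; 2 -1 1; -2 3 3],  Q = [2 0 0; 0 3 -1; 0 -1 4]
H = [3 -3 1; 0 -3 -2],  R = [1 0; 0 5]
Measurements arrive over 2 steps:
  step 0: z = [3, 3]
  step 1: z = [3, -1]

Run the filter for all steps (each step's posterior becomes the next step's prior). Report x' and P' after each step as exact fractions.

step 0: x̄ = F·x = [0, 2, 2]
step 0: P̄ = F·P·Fᵀ + Q = [10 -12 20; -12 24 -26; 20 -26 65]
step 0: y = z − H·x̄ = [7, 13]
step 0: S = H·P̄·Hᵀ + R = [864 -4; -4 169]
step 0: K = P̄·Hᵀ·S⁻¹ = [7259/73000 -389/18250; -11363/73000 -2227/18250; 34099/146000 -11029/36500]
step 0: x' = x̄ + K·y = [6117/14600, -9869/14600, -8563/29200]
step 0: P' = (I − K·H)·P̄ = [49751/36500 32793/36500 -94489/73000; 32793/36500 25599/36500 -54527/73000; -94489/73000 -54527/73000 273871/146000]
step 1: x̄ = F·x = [-7993/7300, 35643/29200, -109371/29200]
step 1: P̄ = F·P·Fᵀ + Q = [20691/9125 -6741/36500 72277/36500; -6741/36500 547791/146000 -134127/146000; 72277/36500 -134127/146000 3497119/146000]
step 1: y = z − H·x̄ = [49977/3650, -141013/29200]
step 1: S = H·P̄·Hᵀ + R = [911094/9125 -494809/18250; -494809/18250 18039071/146000]
step 1: K = P̄·Hᵀ·S⁻¹ = [77471374/846901127 -6348220/846901127; -133448751/846901127 -93843135/846901127; 410242433/1693802254 -264463981/846901127]
step 1: x' = x̄ + K·y = [164121698/846901127, -340265307/846901127, 1827204143/1693802254]
step 1: P' = (I − K·H)·P̄ = [1175397804/846901127 769909464/846901127 -1138993646/846901127; 769909464/846901127 595063329/846901127 -657987156/846901127; -1138993646/846901127 -657987156/846901127 3296281373/1693802254]

step 0: x' = [6117/14600, -9869/14600, -8563/29200], P' = [49751/36500 32793/36500 -94489/73000; 32793/36500 25599/36500 -54527/73000; -94489/73000 -54527/73000 273871/146000]
step 1: x' = [164121698/846901127, -340265307/846901127, 1827204143/1693802254], P' = [1175397804/846901127 769909464/846901127 -1138993646/846901127; 769909464/846901127 595063329/846901127 -657987156/846901127; -1138993646/846901127 -657987156/846901127 3296281373/1693802254]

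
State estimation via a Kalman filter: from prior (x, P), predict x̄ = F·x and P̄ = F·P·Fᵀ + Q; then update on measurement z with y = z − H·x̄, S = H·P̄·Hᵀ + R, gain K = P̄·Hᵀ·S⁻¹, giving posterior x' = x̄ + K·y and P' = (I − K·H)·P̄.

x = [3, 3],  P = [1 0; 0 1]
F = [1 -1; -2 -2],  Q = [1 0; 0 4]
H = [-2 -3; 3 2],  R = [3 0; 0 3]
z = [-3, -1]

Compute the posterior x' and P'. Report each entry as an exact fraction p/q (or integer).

x̄ = F·x = [0, -12]
P̄ = F·P·Fᵀ + Q = [3 0; 0 12]
y = z − H·x̄ = [-39, 23]
S = H·P̄·Hᵀ + R = [123 -90; -90 78]
K = P̄·Hᵀ·S⁻¹ = [19/83 63/166; -36/83 -16/83]
x' = x̄ + K·y = [-33/166, 40/83]
P' = (I − K·H)·P̄ = [159/166 -72/83; -72/83 84/83]

x' = [-33/166, 40/83]
P' = [159/166 -72/83; -72/83 84/83]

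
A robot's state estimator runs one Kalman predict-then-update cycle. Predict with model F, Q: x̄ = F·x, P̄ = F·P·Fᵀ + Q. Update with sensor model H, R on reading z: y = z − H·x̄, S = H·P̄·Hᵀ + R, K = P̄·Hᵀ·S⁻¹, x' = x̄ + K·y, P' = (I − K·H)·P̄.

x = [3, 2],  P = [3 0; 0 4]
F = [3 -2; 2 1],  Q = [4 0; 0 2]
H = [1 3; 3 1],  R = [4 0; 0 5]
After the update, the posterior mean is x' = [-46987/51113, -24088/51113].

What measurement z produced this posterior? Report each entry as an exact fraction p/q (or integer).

x̄ = F·x = [5, 8]
P̄ = F·P·Fᵀ + Q = [47 10; 10 18]
S = H·P̄·Hᵀ + R = [273 295; 295 506]
K = P̄·Hᵀ·S⁻¹ = [-5583/51113 18508/51113; 18224/51113 -5776/51113]
x' − x̄ = [-302552/51113, -432992/51113] = K·y
y = (KᵀK)⁻¹·Kᵀ·(x' − x̄) = [-32, -26]
z = y + H·x̄ = [-32, -26] + [29, 23] = [-3, -3]

z = [-3, -3]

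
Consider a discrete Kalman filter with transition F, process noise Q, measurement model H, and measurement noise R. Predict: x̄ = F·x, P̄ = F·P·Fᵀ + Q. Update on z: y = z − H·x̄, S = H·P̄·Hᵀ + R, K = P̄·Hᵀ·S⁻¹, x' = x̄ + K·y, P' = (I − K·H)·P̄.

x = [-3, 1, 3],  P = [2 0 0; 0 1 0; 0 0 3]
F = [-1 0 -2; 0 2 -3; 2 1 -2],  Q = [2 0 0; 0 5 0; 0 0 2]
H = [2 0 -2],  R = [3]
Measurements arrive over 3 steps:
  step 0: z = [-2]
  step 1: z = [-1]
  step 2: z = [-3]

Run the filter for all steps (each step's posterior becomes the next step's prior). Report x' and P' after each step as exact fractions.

step 0: x' = [-573/95, -593/95, -101/19], P' = [1264/95 1774/95 248/19; 1774/95 3404/95 356/19; 248/19 356/19 257/19]
step 1: x' = [59989/103501, 453019/103501, 3609/3569], P' = [766278/103501 1501838/103501 24690/3569; 1501838/103501 4642264/103501 51886/3569; 24690/3569 51886/3569 25626/3569]
step 2: x' = [-10126209/84165695, 345981533/84165695, 117555537/84165695], P' = [591453984/84165695 1243783282/84165695 557514618/84165695; 1243783282/84165695 4196037881/84165695 1265795434/84165695; 557514618/84165695 1265795434/84165695 586466646/84165695]

step 0: x̄ = F·x = [-3, -7, -11]
step 0: P̄ = F·P·Fᵀ + Q = [16 18 8; 18 36 20; 8 20 23]
step 0: y = z − H·x̄ = [-18]
step 0: S = H·P̄·Hᵀ + R = [95]
step 0: K = P̄·Hᵀ·S⁻¹ = [16/95; -4/95; -6/19]
step 0: x' = x̄ + K·y = [-573/95, -593/95, -101/19]
step 0: P' = (I − K·H)·P̄ = [1264/95 1774/95 248/19; 1774/95 3404/95 356/19; 248/19 356/19 257/19]
step 1: x̄ = F·x = [1583/95, 329/95, -729/95]
step 1: P̄ = F·P·Fᵀ + Q = [11554/95 762/95 -5202/95; 762/95 4296/95 1714/95; -5202/95 1714/95 3846/95]
step 1: y = z − H·x̄ = [-4719/95]
step 1: S = H·P̄·Hᵀ + R = [103501/95]
step 1: K = P̄·Hᵀ·S⁻¹ = [33512/103501; -1904/103501; -624/3569]
step 1: x' = x̄ + K·y = [59989/103501, 453019/103501, 3609/3569]
step 1: P' = (I − K·H)·P̄ = [766278/103501 1501838/103501 24690/3569; 1501838/103501 4642264/103501 51886/3569; 24690/3569 51886/3569 25626/3569]
step 2: x̄ = F·x = [-269311/103501, 592055/103501, 363675/103501]
step 2: P̄ = F·P·Fᵀ + Q = [6809936/103501 -2415498/103501 -4503186/103501; -2415498/103501 7718619/103501 4921886/103501; -4503186/103501 4921886/103501 5147490/103501]
step 2: y = z − H·x̄ = [955469/103501]
step 2: S = H·P̄·Hᵀ + R = [84165695/103501]
step 2: K = P̄·Hᵀ·S⁻¹ = [22626244/84165695; -14674768/84165695; -19301352/84165695]
step 2: x' = x̄ + K·y = [-10126209/84165695, 345981533/84165695, 117555537/84165695]
step 2: P' = (I − K·H)·P̄ = [591453984/84165695 1243783282/84165695 557514618/84165695; 1243783282/84165695 4196037881/84165695 1265795434/84165695; 557514618/84165695 1265795434/84165695 586466646/84165695]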